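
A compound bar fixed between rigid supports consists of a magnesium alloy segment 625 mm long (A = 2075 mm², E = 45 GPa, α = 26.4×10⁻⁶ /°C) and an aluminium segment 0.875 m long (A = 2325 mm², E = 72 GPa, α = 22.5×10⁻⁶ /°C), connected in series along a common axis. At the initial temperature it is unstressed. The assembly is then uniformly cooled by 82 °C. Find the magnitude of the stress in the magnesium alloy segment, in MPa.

Free thermal contraction of the whole bar: Σ αᵢΔT Lᵢ = 26.4×10⁻⁶×82×625 + 22.5×10⁻⁶×82×875 = 2.967 mm.
Since the ends are fixed, an axial force P builds up, equal in every segment, with P · Σ Lᵢ/(AᵢEᵢ) = δ_free.
The series flexibility is Σ Lᵢ/(AᵢEᵢ) = 625/(2075×45×10³) + 875/(2325×72×10³) = 1.192×10⁻⁵ mm/N.
Hence P = δ_free / Σ(L/AE) = 2.967/1.192×10⁻⁵ = 248.9 kN (tensile).
σ_{magnesium alloy} = P / A = 248900 / 2075 = 120 MPa.

σ ≈ 120 MPa (tensile)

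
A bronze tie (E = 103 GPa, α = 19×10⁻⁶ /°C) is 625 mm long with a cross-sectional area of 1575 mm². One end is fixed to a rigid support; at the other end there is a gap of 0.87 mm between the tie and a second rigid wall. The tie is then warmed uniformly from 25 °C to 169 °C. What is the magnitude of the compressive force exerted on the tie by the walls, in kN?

P ≈ 218 kN

If the wall were absent the tie would grow by αΔT L = 19×10⁻⁶ × 144 × 625 = 1.71 mm.
After closing the 0.87 mm clearance, 1.71 − 0.87 = 0.84 mm of expansion remains to be suppressed by the wall.
So σ = E(δ_free − g)/L = 103×10³ × 0.84/625 = 138.4 MPa.
P = σA = 138.4 × 1575 = 218 kN.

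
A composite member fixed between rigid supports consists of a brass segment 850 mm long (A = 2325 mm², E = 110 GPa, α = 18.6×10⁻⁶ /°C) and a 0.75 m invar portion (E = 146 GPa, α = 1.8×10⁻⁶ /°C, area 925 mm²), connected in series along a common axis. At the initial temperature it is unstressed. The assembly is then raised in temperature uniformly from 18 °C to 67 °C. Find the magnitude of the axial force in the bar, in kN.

P ≈ 94.7 kN (compressive)

Free thermal expansion of the whole bar: Σ αᵢΔT Lᵢ = 18.6×10⁻⁶×49×850 + 1.8×10⁻⁶×49×750 = 0.8408 mm.
The walls prevent any net length change, so an axial force P (same in every segment) develops. Compatibility: P · Σ Lᵢ/(AᵢEᵢ) = δ_free.
Σ Lᵢ/(AᵢEᵢ) = 850/(2325×110×10³) + 750/(925×146×10³) = 8.877×10⁻⁶ mm/N.
P = 0.8408 / 8.877×10⁻⁶ = 94720 N = 94.72 kN, compressive.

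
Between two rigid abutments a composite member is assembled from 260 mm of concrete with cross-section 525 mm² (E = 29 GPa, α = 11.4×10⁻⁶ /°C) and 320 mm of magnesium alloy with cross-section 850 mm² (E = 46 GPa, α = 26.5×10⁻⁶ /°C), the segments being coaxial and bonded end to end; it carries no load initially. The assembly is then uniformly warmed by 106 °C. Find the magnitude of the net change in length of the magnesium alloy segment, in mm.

With the walls removed the bar would change length by δ_free = Σ αᵢΔT Lᵢ = 11.4×10⁻⁶×106×260 + 26.5×10⁻⁶×106×320 = 1.213 mm.
Since the ends are fixed, an axial force P builds up, equal in every segment, with P · Σ Lᵢ/(AᵢEᵢ) = δ_free.
The series flexibility is Σ Lᵢ/(AᵢEᵢ) = 260/(525×29×10³) + 320/(850×46×10³) = 2.526×10⁻⁵ mm/N.
Hence P = δ_free / Σ(L/AE) = 1.213/2.526×10⁻⁵ = 48.02 kN (compressive).
For the magnesium alloy segment, free thermal change = 26.5×10⁻⁶×106×320 = 0.8989 mm and elastic change from P = 48020×320/(850×46×10³) = 0.393 mm; these oppose, so the net change is 0.506 mm (segment lengthens).

|ΔL| ≈ 0.506 mm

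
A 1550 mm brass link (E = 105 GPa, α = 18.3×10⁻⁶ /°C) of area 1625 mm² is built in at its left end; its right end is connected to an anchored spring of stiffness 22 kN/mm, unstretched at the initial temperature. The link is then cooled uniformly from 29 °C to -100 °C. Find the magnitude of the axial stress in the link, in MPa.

The unrestrained thermal change is αΔT L = 18.3×10⁻⁶ × 129 × 1550 = 3.659 mm.
Let P be the tensile force in the spring. The link extends elastically by PL/(AE) and the spring stretches by P/k; together these equal δ_free.
So P = δ_free / [L/(AE) + 1/k] = 3.659 / [ 1550/(1625×105×10³) + 1/(22×10³) ].
P = 3.659 / 5.454×10⁻⁵ = 67090 N.
σ = P/A = 67090/1625 = 41.29 MPa.

σ ≈ 41.3 MPa (tensile)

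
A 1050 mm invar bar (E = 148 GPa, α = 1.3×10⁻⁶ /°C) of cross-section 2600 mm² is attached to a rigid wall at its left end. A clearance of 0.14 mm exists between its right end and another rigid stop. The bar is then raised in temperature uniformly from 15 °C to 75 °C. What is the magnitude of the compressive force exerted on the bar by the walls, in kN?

Unrestrained expansion: δ_free = αΔT L = 1.3×10⁻⁶ × 60 × 1050 = 0.0819 mm.
This is smaller than the 0.14 mm clearance, so the bar expands freely without reaching the stop — the stress is zero.

P ≈ 0 kN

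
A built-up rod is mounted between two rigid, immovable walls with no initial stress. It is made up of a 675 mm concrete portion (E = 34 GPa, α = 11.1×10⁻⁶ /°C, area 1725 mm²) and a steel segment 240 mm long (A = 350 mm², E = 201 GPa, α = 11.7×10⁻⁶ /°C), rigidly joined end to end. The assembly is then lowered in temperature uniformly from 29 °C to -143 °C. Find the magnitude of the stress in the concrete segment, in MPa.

σ ≈ 68.8 MPa (tensile)

If the supports were absent, the total length change would be Σ αᵢΔT Lᵢ = 11.1×10⁻⁶×172×675 + 11.7×10⁻⁶×172×240 = 1.772 mm.
Since the ends are fixed, an axial force P builds up, equal in every segment, with P · Σ Lᵢ/(AᵢEᵢ) = δ_free.
Σ Lᵢ/(AᵢEᵢ) = 675/(1725×34×10³) + 240/(350×201×10³) = 1.492×10⁻⁵ mm/N.
Hence P = δ_free / Σ(L/AE) = 1.772/1.492×10⁻⁵ = 118.7 kN (tensile).
σ_{concrete} = P / A = 118700 / 1725 = 68.84 MPa.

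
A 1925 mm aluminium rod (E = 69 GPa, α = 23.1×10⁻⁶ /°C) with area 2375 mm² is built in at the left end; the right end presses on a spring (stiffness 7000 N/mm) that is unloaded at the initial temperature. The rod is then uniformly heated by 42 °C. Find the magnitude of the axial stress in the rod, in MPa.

Free thermal expansion: δ_free = αΔT L = 23.1×10⁻⁶ × 42 × 1925 = 1.868 mm.
Let P be the compressive force at the spring. The rod shortens elastically by PL/(AE) and the spring compresses by P/k; together these equal δ_free.
So P = δ_free / [L/(AE) + 1/k] = 1.868 / [ 1925/(2375×69×10³) + 1/(7000) ].
P = 1.868 / 0.0001546 = 12080 N.
σ = P/A = 12080/2375 = 5.086 MPa.

σ ≈ 5.09 MPa (compressive)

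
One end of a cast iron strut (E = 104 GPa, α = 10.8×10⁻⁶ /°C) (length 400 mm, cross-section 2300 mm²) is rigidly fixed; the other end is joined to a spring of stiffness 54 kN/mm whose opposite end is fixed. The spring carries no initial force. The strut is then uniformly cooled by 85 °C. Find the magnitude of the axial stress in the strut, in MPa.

The unrestrained thermal change is αΔT L = 10.8×10⁻⁶ × 85 × 400 = 0.3672 mm.
Let P be the tensile force in the spring. The strut extends elastically by PL/(AE) and the spring stretches by P/k; together these equal δ_free.
So P = δ_free / [L/(AE) + 1/k] = 0.3672 / [ 400/(2300×104×10³) + 1/(54×10³) ].
P = 0.3672 / 2.019×10⁻⁵ = 18190 N.
σ = P/A = 18190/2300 = 7.907 MPa.

σ ≈ 7.91 MPa (tensile)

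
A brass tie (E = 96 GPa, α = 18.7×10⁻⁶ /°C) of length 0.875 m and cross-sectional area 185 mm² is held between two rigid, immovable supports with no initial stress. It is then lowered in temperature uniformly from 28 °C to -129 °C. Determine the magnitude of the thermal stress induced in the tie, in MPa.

With length fixed, the mechanical strain must cancel the thermal strain αΔT = 18.7×10⁻⁶ × 157 = 2935.9×10⁻⁶.
σ = EαΔT = 96×10³ × 18.7×10⁻⁶ × 157 = 281.8 MPa (tensile; the tie is trying to contract).

σ ≈ 282 MPa (tensile)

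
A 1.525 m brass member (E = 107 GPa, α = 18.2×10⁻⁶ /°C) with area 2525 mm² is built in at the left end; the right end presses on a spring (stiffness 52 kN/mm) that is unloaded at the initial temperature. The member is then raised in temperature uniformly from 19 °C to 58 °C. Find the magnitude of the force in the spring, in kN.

P ≈ 43.5 kN

Free thermal expansion: δ_free = αΔT L = 18.2×10⁻⁶ × 39 × 1525 = 1.082 mm.
With a force P in the spring, the elastic change of the member is PL/(AE) and that of the spring is P/k; compatibility requires their sum to equal δ_free.
So P = δ_free / [L/(AE) + 1/k] = 1.082 / [ 1525/(2525×107×10³) + 1/(52×10³) ].
P = 1.082 / 2.488×10⁻⁵ = 43510 N.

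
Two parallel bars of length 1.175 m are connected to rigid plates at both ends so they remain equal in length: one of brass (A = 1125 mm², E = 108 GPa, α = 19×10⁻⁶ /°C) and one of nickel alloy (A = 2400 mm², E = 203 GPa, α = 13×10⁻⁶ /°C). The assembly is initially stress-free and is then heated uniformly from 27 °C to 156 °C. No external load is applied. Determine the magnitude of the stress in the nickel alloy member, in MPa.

σ ≈ 31.4 MPa (tensile)

The brass has the larger α, so on heating it would change length more than the nickel alloy if both were free. The rigid plates force a common final length, so the brass is put into compression and the nickel alloy into tension, with equal and opposite forces P (no external load).
Compatibility of the two members (thermal + elastic change equal): (α₁ − α₂)ΔT = P·[1/(A₁E₁) + 1/(A₂E₂)].
|α₁ − α₂|·ΔT = 6×10⁻⁶ × 129 = 0.000774.
1/(A₁E₁) + 1/(A₂E₂) = 1/(1125×108×10³) + 1/(2400×203×10³) = 1.028×10⁻⁸ N⁻¹.
P = 0.000774 / 1.028×10⁻⁸ = 75270 N = 75.27 kN.
σ_{nickel alloy} = P/A₂ = 75270/2400 = 31.36 MPa, tensile.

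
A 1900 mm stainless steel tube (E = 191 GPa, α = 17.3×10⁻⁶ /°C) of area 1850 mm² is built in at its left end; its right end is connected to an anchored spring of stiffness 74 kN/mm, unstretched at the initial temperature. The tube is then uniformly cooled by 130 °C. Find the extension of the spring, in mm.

The unrestrained thermal change is αΔT L = 17.3×10⁻⁶ × 130 × 1900 = 4.273 mm.
Let P be the tensile force in the spring. The tube extends elastically by PL/(AE) and the spring stretches by P/k; together these equal δ_free.
So P = δ_free / [L/(AE) + 1/k] = 4.273 / [ 1900/(1850×191×10³) + 1/(74×10³) ].
P = 4.273 / 1.889×10⁻⁵ = 226200 N.
Spring extension = P/k = 226200/(74×10³) = 3.057 mm.

δ ≈ 3.06 mm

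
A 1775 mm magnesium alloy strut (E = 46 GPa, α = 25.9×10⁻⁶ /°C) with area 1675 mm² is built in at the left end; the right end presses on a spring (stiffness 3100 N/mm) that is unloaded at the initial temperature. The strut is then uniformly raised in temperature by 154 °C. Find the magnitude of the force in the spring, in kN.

P ≈ 20.5 kN

If the spring were absent the strut would lengthen by αΔT L = 25.9×10⁻⁶ × 154 × 1775 = 7.08 mm.
Let P be the compressive force at the spring. The strut shortens elastically by PL/(AE) and the spring compresses by P/k; together these equal δ_free.
So P = δ_free / [L/(AE) + 1/k] = 7.08 / [ 1775/(1675×46×10³) + 1/(3100) ].
P = 7.08 / 0.0003456 = 20480 N.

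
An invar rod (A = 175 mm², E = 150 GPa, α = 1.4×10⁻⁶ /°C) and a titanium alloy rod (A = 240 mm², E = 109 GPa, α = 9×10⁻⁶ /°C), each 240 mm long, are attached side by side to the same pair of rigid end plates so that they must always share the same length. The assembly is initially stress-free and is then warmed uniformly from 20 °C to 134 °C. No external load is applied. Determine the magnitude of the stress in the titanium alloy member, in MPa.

σ ≈ 47.3 MPa (compressive)

Both members must finish at the same length. With the larger α, the titanium alloy tends to over-expand; the plates restrain it, putting the titanium alloy in compression and the invar in tension. With no external load the two internal forces are equal and opposite, magnitude P.
Equating the net (thermal + elastic) strains gives |α₁ − α₂|·ΔT = P·[1/(A₁E₁) + 1/(A₂E₂)].
|α₁ − α₂|·ΔT = 7.6×10⁻⁶ × 114 = 0.0008664.
1/(A₁E₁) + 1/(A₂E₂) = 1/(175×150×10³) + 1/(240×109×10³) = 7.632×10⁻⁸ N⁻¹.
So P = 0.0008664 / 7.632×10⁻⁸ = 11.35 kN.
σ_{titanium alloy} = P/A₂ = 11350/240 = 47.3 MPa, compressive.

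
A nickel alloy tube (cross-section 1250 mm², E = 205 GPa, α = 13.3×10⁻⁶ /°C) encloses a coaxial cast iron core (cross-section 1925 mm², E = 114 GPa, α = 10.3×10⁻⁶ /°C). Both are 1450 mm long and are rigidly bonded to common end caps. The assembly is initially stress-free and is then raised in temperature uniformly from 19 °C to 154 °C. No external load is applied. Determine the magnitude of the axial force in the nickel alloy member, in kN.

Both members must finish at the same length. With the larger α, the nickel alloy tends to over-expand; the plates restrain it, putting the nickel alloy in compression and the cast iron in tension. With no external load the two internal forces are equal and opposite, magnitude P.
Equating the net (thermal + elastic) strains gives |α₁ − α₂|·ΔT = P·[1/(A₁E₁) + 1/(A₂E₂)].
|α₁ − α₂|·ΔT = 3×10⁻⁶ × 135 = 0.000405.
1/(A₁E₁) + 1/(A₂E₂) = 1/(1250×205×10³) + 1/(1925×114×10³) = 8.459×10⁻⁹ N⁻¹.
So P = 0.000405 / 8.459×10⁻⁹ = 47.88 kN.

P ≈ 47.9 kN (compressive in the nickel alloy)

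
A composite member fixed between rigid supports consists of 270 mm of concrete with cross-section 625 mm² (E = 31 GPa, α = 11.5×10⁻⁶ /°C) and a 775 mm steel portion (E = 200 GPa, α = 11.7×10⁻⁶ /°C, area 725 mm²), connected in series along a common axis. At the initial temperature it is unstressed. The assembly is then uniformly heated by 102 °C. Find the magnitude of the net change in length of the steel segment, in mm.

With the walls removed the bar would change length by δ_free = Σ αᵢΔT Lᵢ = 11.5×10⁻⁶×102×270 + 11.7×10⁻⁶×102×775 = 1.242 mm.
Since the ends are fixed, an axial force P builds up, equal in every segment, with P · Σ Lᵢ/(AᵢEᵢ) = δ_free.
The series flexibility is Σ Lᵢ/(AᵢEᵢ) = 270/(625×31×10³) + 775/(725×200×10³) = 1.928×10⁻⁵ mm/N.
P = 1.242 / 1.928×10⁻⁵ = 64400 N = 64.4 kN, compressive.
For the steel segment, free thermal change = 11.7×10⁻⁶×102×775 = 0.9249 mm and elastic change from P = 64400×775/(725×200×10³) = 0.3442 mm; these oppose, so the net change is 0.581 mm (segment lengthens).

|ΔL| ≈ 0.581 mm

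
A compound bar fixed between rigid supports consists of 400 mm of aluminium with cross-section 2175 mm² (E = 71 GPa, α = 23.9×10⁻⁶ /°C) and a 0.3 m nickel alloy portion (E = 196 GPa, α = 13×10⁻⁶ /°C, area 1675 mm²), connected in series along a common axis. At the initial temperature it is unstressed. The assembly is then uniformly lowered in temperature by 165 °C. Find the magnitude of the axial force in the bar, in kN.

With the walls removed the bar would change length by δ_free = Σ αᵢΔT Lᵢ = 23.9×10⁻⁶×165×400 + 13×10⁻⁶×165×300 = 2.221 mm.
The walls prevent any net length change, so an axial force P (same in every segment) develops. Compatibility: P · Σ Lᵢ/(AᵢEᵢ) = δ_free.
The series flexibility is Σ Lᵢ/(AᵢEᵢ) = 400/(2175×71×10³) + 300/(1675×196×10³) = 3.504×10⁻⁶ mm/N.
P = 2.221 / 3.504×10⁻⁶ = 633800 N = 633.8 kN, tensile.

P ≈ 634 kN (tensile)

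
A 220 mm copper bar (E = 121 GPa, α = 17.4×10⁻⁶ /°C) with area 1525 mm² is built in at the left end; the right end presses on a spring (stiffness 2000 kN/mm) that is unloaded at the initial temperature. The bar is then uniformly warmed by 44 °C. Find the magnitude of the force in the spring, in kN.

If the spring were absent the bar would lengthen by αΔT L = 17.4×10⁻⁶ × 44 × 220 = 0.1684 mm.
With a force P in the spring, the elastic change of the bar is PL/(AE) and that of the spring is P/k; compatibility requires their sum to equal δ_free.
So P = δ_free / [L/(AE) + 1/k] = 0.1684 / [ 220/(1525×121×10³) + 1/(2000×10³) ].
P = 0.1684 / 1.692×10⁻⁶ = 99530 N.

P ≈ 99.5 kN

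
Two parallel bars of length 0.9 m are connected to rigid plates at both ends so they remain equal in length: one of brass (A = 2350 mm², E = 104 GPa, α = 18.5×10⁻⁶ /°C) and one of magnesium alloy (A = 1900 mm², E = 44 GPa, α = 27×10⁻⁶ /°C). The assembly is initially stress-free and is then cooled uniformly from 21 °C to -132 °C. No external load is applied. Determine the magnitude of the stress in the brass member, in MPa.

σ ≈ 34.5 MPa (compressive)

Both members must finish at the same length. With the larger α, the magnesium alloy tends to over-contract; the plates restrain it, putting the magnesium alloy in tension and the brass in compression. With no external load the two internal forces are equal and opposite, magnitude P.
Setting the final lengths equal and cancelling L: (α₁ − α₂)ΔT = P/(A₁E₁) + P/(A₂E₂).
|α₁ − α₂|·ΔT = 8.5×10⁻⁶ × 153 = 0.001301.
1/(A₁E₁) + 1/(A₂E₂) = 1/(2350×104×10³) + 1/(1900×44×10³) = 1.605×10⁻⁸ N⁻¹.
So P = 0.001301 / 1.605×10⁻⁸ = 81.01 kN.
σ_{brass} = P/A₁ = 81010/2350 = 34.47 MPa, compressive.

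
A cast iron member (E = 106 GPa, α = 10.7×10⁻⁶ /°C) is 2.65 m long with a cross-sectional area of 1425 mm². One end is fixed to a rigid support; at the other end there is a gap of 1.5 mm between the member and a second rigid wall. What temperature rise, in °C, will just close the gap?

ΔT ≈ 52.9 °C

The gap closes when αΔT L = 1.5 mm, since the member is still unstressed at that instant.
ΔT = 1.5 / (10.7×10⁻⁶ × 2650) = 52.9 °C.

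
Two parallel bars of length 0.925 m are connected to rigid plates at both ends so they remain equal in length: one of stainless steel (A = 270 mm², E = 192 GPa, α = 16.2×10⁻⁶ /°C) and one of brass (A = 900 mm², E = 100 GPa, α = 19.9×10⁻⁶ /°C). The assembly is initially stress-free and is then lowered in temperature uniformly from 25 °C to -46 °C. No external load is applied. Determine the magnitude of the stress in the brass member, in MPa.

Equilibrium of a rigid end plate with no external load gives equal and opposite internal forces ±P in the two members. Since α_{brass} > α_{stainless steel}, cooling drives the brass into tension and the stainless steel into compression.
Compatibility of the two members (thermal + elastic change equal): (α₁ − α₂)ΔT = P·[1/(A₁E₁) + 1/(A₂E₂)].
|α₁ − α₂|·ΔT = 3.7×10⁻⁶ × 71 = 0.0002627.
1/(A₁E₁) + 1/(A₂E₂) = 1/(270×192×10³) + 1/(900×100×10³) = 3.04×10⁻⁸ N⁻¹.
P = 0.0002627 / 3.04×10⁻⁸ = 8641 N = 8.641 kN.
σ_{brass} = P/A₂ = 8641/900 = 9.601 MPa, tensile.

σ ≈ 9.6 MPa (tensile)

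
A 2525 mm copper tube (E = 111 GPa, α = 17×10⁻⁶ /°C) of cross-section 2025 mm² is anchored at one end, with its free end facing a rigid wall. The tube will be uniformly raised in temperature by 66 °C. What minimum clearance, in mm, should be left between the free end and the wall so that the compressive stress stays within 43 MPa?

With no wall the tube would lengthen by αΔT L = 17×10⁻⁶ × 66 × 2525 = 2.833 mm.
At the allowable stress the elastic shortening the wall may impose is σL/E = 43 × 2525 / (111×10³) = 0.9782 mm.
The gap must absorb the remainder: g_min = 2.833 − 0.9782 = 1.855 mm.

g ≈ 1.85 mm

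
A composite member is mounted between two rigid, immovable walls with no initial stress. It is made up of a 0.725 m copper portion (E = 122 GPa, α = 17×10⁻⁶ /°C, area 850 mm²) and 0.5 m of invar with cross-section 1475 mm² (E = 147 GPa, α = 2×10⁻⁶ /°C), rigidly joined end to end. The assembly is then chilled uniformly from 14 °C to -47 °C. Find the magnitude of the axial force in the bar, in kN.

If the supports were absent, the total length change would be Σ αᵢΔT Lᵢ = 17×10⁻⁶×61×725 + 2×10⁻⁶×61×500 = 0.8128 mm.
Since the ends are fixed, an axial force P builds up, equal in every segment, with P · Σ Lᵢ/(AᵢEᵢ) = δ_free.
The series flexibility is Σ Lᵢ/(AᵢEᵢ) = 725/(850×122×10³) + 500/(1475×147×10³) = 9.297×10⁻⁶ mm/N.
P = 0.8128 / 9.297×10⁻⁶ = 87430 N = 87.43 kN, tensile.

P ≈ 87.4 kN (tensile)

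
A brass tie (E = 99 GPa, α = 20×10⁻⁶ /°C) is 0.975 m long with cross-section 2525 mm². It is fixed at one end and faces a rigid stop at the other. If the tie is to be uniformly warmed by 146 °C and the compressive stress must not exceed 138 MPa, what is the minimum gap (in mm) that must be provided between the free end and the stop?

With no wall the tie would lengthen by αΔT L = 20×10⁻⁶ × 146 × 975 = 2.847 mm.
A stress of 138 MPa corresponds to the wall pushing the tie back by σL/E = 138×975/(99×10³) = 1.359 mm.
The gap must absorb the remainder: g_min = 2.847 − 1.359 = 1.488 mm.

g ≈ 1.49 mm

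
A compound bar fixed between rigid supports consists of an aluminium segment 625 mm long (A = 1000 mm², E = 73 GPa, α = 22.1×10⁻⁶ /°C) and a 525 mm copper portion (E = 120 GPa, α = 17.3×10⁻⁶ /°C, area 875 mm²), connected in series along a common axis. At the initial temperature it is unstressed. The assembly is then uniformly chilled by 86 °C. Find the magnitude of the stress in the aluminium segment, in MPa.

σ ≈ 145 MPa (tensile)

Free thermal contraction of the whole bar: Σ αᵢΔT Lᵢ = 22.1×10⁻⁶×86×625 + 17.3×10⁻⁶×86×525 = 1.969 mm.
Since the ends are fixed, an axial force P builds up, equal in every segment, with P · Σ Lᵢ/(AᵢEᵢ) = δ_free.
Σ Lᵢ/(AᵢEᵢ) = 625/(1000×73×10³) + 525/(875×120×10³) = 1.356×10⁻⁵ mm/N.
Hence P = δ_free / Σ(L/AE) = 1.969/1.356×10⁻⁵ = 145.2 kN (tensile).
σ_{aluminium} = P / A = 145200 / 1000 = 145.2 MPa.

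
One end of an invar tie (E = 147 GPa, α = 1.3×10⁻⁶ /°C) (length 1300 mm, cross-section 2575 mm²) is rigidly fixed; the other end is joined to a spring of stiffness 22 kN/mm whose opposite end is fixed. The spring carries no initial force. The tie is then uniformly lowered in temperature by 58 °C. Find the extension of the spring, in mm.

The unrestrained thermal change is αΔT L = 1.3×10⁻⁶ × 58 × 1300 = 0.09802 mm.
With a force P in the spring, the elastic change of the tie is PL/(AE) and that of the spring is P/k; compatibility requires their sum to equal δ_free.
P [ L/(AE) + 1/k ] = δ_free → P [ 1300/(2575×147×10³) + 1/(22×10³) ] = 0.09802.
P = 0.09802 / 4.889×10⁻⁵ = 2005 N.
Spring extension = P/k = 2005/(22×10³) = 0.09113 mm.

δ ≈ 0.0911 mm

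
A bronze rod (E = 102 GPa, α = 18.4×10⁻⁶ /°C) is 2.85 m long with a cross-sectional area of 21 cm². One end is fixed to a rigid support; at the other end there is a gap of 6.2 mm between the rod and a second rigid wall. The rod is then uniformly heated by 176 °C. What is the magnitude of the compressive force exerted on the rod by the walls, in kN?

Unrestrained expansion: δ_free = αΔT L = 18.4×10⁻⁶ × 176 × 2850 = 9.229 mm.
After closing the 6.2 mm clearance, 9.229 − 6.2 = 3.029 mm of expansion remains to be suppressed by the wall.
So σ = E(δ_free − g)/L = 102×10³ × 3.029/2850 = 108.4 MPa.
P = σA = 108.4 × 2100 = 227.7 kN.

P ≈ 228 kN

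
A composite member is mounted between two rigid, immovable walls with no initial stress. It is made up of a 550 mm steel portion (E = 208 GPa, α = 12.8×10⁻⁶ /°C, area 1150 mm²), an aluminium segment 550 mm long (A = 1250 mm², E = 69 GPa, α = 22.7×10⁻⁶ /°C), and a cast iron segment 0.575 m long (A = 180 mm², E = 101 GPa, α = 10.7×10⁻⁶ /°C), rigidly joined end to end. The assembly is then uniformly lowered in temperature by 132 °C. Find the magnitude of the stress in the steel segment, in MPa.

With the walls removed the bar would change length by δ_free = Σ αᵢΔT Lᵢ = 12.8×10⁻⁶×132×550 + 22.7×10⁻⁶×132×550 + 10.7×10⁻⁶×132×575 = 3.389 mm.
The walls prevent any net length change, so an axial force P (same in every segment) develops. Compatibility: P · Σ Lᵢ/(AᵢEᵢ) = δ_free.
The series flexibility is Σ Lᵢ/(AᵢEᵢ) = 550/(1150×208×10³) + 550/(1250×69×10³) + 575/(180×101×10³) = 4.03×10⁻⁵ mm/N.
P = 3.389 / 4.03×10⁻⁵ = 84100 N = 84.1 kN, tensile.
σ_{steel} = P / A = 84100 / 1150 = 73.13 MPa.

σ ≈ 73.1 MPa (tensile)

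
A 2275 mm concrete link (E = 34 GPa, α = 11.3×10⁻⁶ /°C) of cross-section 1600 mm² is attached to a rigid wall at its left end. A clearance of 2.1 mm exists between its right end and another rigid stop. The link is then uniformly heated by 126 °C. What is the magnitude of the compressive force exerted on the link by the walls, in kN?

If the wall were absent the link would grow by αΔT L = 11.3×10⁻⁶ × 126 × 2275 = 3.239 mm.
This exceeds the 2.1 mm gap, so the wall pushes back. The portion of expansion that must be recovered elastically is δ_free − gap = 3.239 − 2.1 = 1.139 mm.
So σ = E(δ_free − g)/L = 34×10³ × 1.139/2275 = 17.02 MPa.
Force on the wall = σA = 17.02 × 1600 mm² = 27.24 kN.

P ≈ 27.2 kN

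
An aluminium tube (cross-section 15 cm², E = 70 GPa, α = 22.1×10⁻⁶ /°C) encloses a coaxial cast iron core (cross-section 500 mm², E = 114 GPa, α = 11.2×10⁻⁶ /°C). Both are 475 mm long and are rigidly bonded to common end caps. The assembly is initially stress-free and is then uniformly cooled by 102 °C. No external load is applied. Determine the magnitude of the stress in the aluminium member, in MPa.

Both members must finish at the same length. With the larger α, the aluminium tends to over-contract; the plates restrain it, putting the aluminium in tension and the cast iron in compression. With no external load the two internal forces are equal and opposite, magnitude P.
Equating the net (thermal + elastic) strains gives |α₁ − α₂|·ΔT = P·[1/(A₁E₁) + 1/(A₂E₂)].
|α₁ − α₂|·ΔT = 10.9×10⁻⁶ × 102 = 0.001112.
1/(A₁E₁) + 1/(A₂E₂) = 1/(1500×70×10³) + 1/(500×114×10³) = 2.707×10⁻⁸ N⁻¹.
P = 0.001112 / 2.707×10⁻⁸ = 41070 N = 41.07 kN.
σ_{aluminium} = P/A₁ = 41070/1500 = 27.38 MPa, tensile.

σ ≈ 27.4 MPa (tensile)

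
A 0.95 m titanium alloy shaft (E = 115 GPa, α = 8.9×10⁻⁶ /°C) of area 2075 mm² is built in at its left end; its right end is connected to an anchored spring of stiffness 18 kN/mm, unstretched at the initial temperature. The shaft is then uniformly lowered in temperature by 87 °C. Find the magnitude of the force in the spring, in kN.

The unrestrained thermal change is αΔT L = 8.9×10⁻⁶ × 87 × 950 = 0.7356 mm.
With a force P in the spring, the elastic change of the shaft is PL/(AE) and that of the spring is P/k; compatibility requires their sum to equal δ_free.
P [ L/(AE) + 1/k ] = δ_free → P [ 950/(2075×115×10³) + 1/(18×10³) ] = 0.7356.
P = 0.7356 / 5.954×10⁻⁵ = 12360 N.

P ≈ 12.4 kN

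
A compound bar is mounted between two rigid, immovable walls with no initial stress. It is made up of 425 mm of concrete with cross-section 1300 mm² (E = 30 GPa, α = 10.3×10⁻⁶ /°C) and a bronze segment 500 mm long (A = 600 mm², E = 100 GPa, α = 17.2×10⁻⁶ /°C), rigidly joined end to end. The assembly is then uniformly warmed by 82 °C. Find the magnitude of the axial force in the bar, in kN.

If the supports were absent, the total length change would be Σ αᵢΔT Lᵢ = 10.3×10⁻⁶×82×425 + 17.2×10⁻⁶×82×500 = 1.064 mm.
Since the ends are fixed, an axial force P builds up, equal in every segment, with P · Σ Lᵢ/(AᵢEᵢ) = δ_free.
Σ Lᵢ/(AᵢEᵢ) = 425/(1300×30×10³) + 500/(600×100×10³) = 1.923×10⁻⁵ mm/N.
Hence P = δ_free / Σ(L/AE) = 1.064/1.923×10⁻⁵ = 55.34 kN (compressive).

P ≈ 55.3 kN (compressive)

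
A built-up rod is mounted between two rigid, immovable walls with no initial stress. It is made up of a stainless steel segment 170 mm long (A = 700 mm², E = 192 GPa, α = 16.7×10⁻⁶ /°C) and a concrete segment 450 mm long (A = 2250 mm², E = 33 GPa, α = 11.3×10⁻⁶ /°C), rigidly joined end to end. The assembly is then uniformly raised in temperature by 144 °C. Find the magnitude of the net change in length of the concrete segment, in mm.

Free thermal expansion of the whole bar: Σ αᵢΔT Lᵢ = 16.7×10⁻⁶×144×170 + 11.3×10⁻⁶×144×450 = 1.141 mm.
The walls prevent any net length change, so an axial force P (same in every segment) develops. Compatibility: P · Σ Lᵢ/(AᵢEᵢ) = δ_free.
The series flexibility is Σ Lᵢ/(AᵢEᵢ) = 170/(700×192×10³) + 450/(2250×33×10³) = 7.325×10⁻⁶ mm/N.
Hence P = δ_free / Σ(L/AE) = 1.141/7.325×10⁻⁶ = 155.8 kN (compressive).
For the concrete segment, free thermal change = 11.3×10⁻⁶×144×450 = 0.7322 mm and elastic change from P = 155800×450/(2250×33×10³) = 0.944 mm; these oppose, so the net change is 0.212 mm (segment shortens).

|ΔL| ≈ 0.212 mm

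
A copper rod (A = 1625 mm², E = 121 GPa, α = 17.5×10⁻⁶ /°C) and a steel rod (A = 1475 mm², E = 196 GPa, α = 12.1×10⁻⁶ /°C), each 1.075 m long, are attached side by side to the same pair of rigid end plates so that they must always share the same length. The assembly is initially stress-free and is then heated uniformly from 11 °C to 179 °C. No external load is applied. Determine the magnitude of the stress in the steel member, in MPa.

Both members must finish at the same length. With the larger α, the copper tends to over-expand; the plates restrain it, putting the copper in compression and the steel in tension. With no external load the two internal forces are equal and opposite, magnitude P.
Setting the final lengths equal and cancelling L: (α₁ − α₂)ΔT = P/(A₁E₁) + P/(A₂E₂).
|α₁ − α₂|·ΔT = 5.4×10⁻⁶ × 168 = 0.0009072.
1/(A₁E₁) + 1/(A₂E₂) = 1/(1625×121×10³) + 1/(1475×196×10³) = 8.545×10⁻⁹ N⁻¹.
So P = 0.0009072 / 8.545×10⁻⁹ = 106.2 kN.
σ_{steel} = P/A₂ = 106200/1475 = 71.98 MPa, tensile.

σ ≈ 72 MPa (tensile)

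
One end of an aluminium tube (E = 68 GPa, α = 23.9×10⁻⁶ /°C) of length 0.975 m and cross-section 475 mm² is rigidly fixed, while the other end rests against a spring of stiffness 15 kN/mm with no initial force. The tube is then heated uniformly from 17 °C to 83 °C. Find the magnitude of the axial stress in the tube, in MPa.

If the spring were absent the tube would lengthen by αΔT L = 23.9×10⁻⁶ × 66 × 975 = 1.538 mm.
With a force P in the spring, the elastic change of the tube is PL/(AE) and that of the spring is P/k; compatibility requires their sum to equal δ_free.
So P = δ_free / [L/(AE) + 1/k] = 1.538 / [ 975/(475×68×10³) + 1/(15×10³) ].
P = 1.538 / 9.685×10⁻⁵ = 15880 N.
σ = P/A = 15880/475 = 33.43 MPa.

σ ≈ 33.4 MPa (compressive)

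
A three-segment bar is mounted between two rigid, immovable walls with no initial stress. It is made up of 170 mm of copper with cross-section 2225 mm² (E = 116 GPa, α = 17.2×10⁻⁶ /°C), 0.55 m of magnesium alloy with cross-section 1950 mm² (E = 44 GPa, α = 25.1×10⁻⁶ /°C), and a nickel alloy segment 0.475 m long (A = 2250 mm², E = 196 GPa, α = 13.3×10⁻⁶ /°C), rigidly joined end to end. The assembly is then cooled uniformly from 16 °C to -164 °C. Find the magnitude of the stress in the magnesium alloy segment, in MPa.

σ ≈ 261 MPa (tensile)

If the supports were absent, the total length change would be Σ αᵢΔT Lᵢ = 17.2×10⁻⁶×180×170 + 25.1×10⁻⁶×180×550 + 13.3×10⁻⁶×180×475 = 4.148 mm.
The walls prevent any net length change, so an axial force P (same in every segment) develops. Compatibility: P · Σ Lᵢ/(AᵢEᵢ) = δ_free.
Σ Lᵢ/(AᵢEᵢ) = 170/(2225×116×10³) + 550/(1950×44×10³) + 475/(2250×196×10³) = 8.146×10⁻⁶ mm/N.
Hence P = δ_free / Σ(L/AE) = 4.148/8.146×10⁻⁶ = 509.3 kN (tensile).
σ_{magnesium alloy} = P / A = 509300 / 1950 = 261.2 MPa.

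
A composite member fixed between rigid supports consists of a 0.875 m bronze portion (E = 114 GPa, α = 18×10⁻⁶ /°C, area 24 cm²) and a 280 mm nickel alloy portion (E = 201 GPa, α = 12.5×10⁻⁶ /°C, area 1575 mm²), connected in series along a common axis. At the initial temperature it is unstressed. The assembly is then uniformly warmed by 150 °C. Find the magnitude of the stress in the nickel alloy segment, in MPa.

σ ≈ 449 MPa (compressive)

If the supports were absent, the total length change would be Σ αᵢΔT Lᵢ = 18×10⁻⁶×150×875 + 12.5×10⁻⁶×150×280 = 2.888 mm.
The rigid supports impose zero overall length change; the single axial force P common to all segments must satisfy P Σ Lᵢ/(AᵢEᵢ) = δ_free.
The series flexibility is Σ Lᵢ/(AᵢEᵢ) = 875/(2400×114×10³) + 280/(1575×201×10³) = 4.083×10⁻⁶ mm/N.
P = 2.888 / 4.083×10⁻⁶ = 707300 N = 707.3 kN, compressive.
σ_{nickel alloy} = P / A = 707300 / 1575 = 449.1 MPa.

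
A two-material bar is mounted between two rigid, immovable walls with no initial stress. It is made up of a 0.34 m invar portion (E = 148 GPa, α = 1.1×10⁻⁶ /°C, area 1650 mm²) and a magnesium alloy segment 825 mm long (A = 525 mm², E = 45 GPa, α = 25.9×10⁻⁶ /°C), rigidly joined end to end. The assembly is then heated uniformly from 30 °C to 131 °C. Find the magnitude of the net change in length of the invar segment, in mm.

If the supports were absent, the total length change would be Σ αᵢΔT Lᵢ = 1.1×10⁻⁶×101×340 + 25.9×10⁻⁶×101×825 = 2.196 mm.
The rigid supports impose zero overall length change; the single axial force P common to all segments must satisfy P Σ Lᵢ/(AᵢEᵢ) = δ_free.
The series flexibility is Σ Lᵢ/(AᵢEᵢ) = 340/(1650×148×10³) + 825/(525×45×10³) = 3.631×10⁻⁵ mm/N.
P = 2.196 / 3.631×10⁻⁵ = 60470 N = 60.47 kN, compressive.
For the invar segment, free thermal change = 1.1×10⁻⁶×101×340 = 0.03777 mm and elastic change from P = 60470×340/(1650×148×10³) = 0.08419 mm; these oppose, so the net change is 0.0464 mm (segment shortens).

|ΔL| ≈ 0.0464 mm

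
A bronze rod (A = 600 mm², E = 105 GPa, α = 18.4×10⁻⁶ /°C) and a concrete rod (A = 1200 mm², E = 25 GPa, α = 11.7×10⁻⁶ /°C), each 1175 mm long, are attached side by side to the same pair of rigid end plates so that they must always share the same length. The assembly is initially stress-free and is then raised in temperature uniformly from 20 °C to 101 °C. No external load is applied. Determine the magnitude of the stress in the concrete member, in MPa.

Both members must finish at the same length. With the larger α, the bronze tends to over-expand; the plates restrain it, putting the bronze in compression and the concrete in tension. With no external load the two internal forces are equal and opposite, magnitude P.
Setting the final lengths equal and cancelling L: (α₁ − α₂)ΔT = P/(A₁E₁) + P/(A₂E₂).
|α₁ − α₂|·ΔT = 6.7×10⁻⁶ × 81 = 0.0005427.
1/(A₁E₁) + 1/(A₂E₂) = 1/(600×105×10³) + 1/(1200×25×10³) = 4.921×10⁻⁸ N⁻¹.
P = 0.0005427 / 4.921×10⁻⁸ = 11030 N = 11.03 kN.
σ_{concrete} = P/A₂ = 11030/1200 = 9.191 MPa, tensile.

σ ≈ 9.19 MPa (tensile)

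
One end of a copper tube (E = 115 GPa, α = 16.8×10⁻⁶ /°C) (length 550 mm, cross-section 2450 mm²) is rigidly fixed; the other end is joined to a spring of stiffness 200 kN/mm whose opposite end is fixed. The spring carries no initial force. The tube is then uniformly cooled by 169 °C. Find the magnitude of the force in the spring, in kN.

P ≈ 225 kN

If the spring were absent the tube would shorten by αΔT L = 16.8×10⁻⁶ × 169 × 550 = 1.562 mm.
Let P be the tensile force in the spring. The tube extends elastically by PL/(AE) and the spring stretches by P/k; together these equal δ_free.
So P = δ_free / [L/(AE) + 1/k] = 1.562 / [ 550/(2450×115×10³) + 1/(200×10³) ].
P = 1.562 / 6.952×10⁻⁶ = 224600 N.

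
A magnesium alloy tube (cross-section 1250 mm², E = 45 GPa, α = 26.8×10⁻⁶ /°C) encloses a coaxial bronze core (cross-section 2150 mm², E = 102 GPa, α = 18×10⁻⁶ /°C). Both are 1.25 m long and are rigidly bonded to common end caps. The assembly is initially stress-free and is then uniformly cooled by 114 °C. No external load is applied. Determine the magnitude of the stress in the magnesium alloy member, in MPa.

σ ≈ 35.9 MPa (tensile)

Both members must finish at the same length. With the larger α, the magnesium alloy tends to over-contract; the plates restrain it, putting the magnesium alloy in tension and the bronze in compression. With no external load the two internal forces are equal and opposite, magnitude P.
Setting the final lengths equal and cancelling L: (α₁ − α₂)ΔT = P/(A₁E₁) + P/(A₂E₂).
|α₁ − α₂|·ΔT = 8.8×10⁻⁶ × 114 = 0.001003.
1/(A₁E₁) + 1/(A₂E₂) = 1/(1250×45×10³) + 1/(2150×102×10³) = 2.234×10⁻⁸ N⁻¹.
P = 0.001003 / 2.234×10⁻⁸ = 44910 N = 44.91 kN.
σ_{magnesium alloy} = P/A₁ = 44910/1250 = 35.93 MPa, tensile.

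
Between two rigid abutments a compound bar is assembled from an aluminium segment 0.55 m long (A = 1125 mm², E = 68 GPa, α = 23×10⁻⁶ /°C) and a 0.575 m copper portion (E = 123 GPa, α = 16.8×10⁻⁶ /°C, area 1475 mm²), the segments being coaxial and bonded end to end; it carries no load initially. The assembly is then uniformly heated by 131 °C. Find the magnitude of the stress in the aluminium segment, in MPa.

If the supports were absent, the total length change would be Σ αᵢΔT Lᵢ = 23×10⁻⁶×131×550 + 16.8×10⁻⁶×131×575 = 2.923 mm.
Since the ends are fixed, an axial force P builds up, equal in every segment, with P · Σ Lᵢ/(AᵢEᵢ) = δ_free.
Σ Lᵢ/(AᵢEᵢ) = 550/(1125×68×10³) + 575/(1475×123×10³) = 1.036×10⁻⁵ mm/N.
So P = 2.923 / 1.036×10⁻⁵ = 282.1 kN, compressive.
σ_{aluminium} = P / A = 282100 / 1125 = 250.8 MPa.

σ ≈ 251 MPa (compressive)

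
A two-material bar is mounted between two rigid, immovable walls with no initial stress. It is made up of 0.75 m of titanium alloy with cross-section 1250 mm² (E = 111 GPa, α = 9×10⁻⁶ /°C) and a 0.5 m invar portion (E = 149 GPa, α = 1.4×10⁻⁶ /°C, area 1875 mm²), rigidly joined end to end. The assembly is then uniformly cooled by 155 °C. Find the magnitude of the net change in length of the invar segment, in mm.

|ΔL| ≈ 0.179 mm

Free thermal contraction of the whole bar: Σ αᵢΔT Lᵢ = 9×10⁻⁶×155×750 + 1.4×10⁻⁶×155×500 = 1.155 mm.
Since the ends are fixed, an axial force P builds up, equal in every segment, with P · Σ Lᵢ/(AᵢEᵢ) = δ_free.
Σ Lᵢ/(AᵢEᵢ) = 750/(1250×111×10³) + 500/(1875×149×10³) = 7.195×10⁻⁶ mm/N.
P = 1.155 / 7.195×10⁻⁶ = 160500 N = 160.5 kN, tensile.
For the invar segment, free thermal change = 1.4×10⁻⁶×155×500 = 0.1085 mm and elastic change from P = 160500×500/(1875×149×10³) = 0.2872 mm; these oppose, so the net change is 0.179 mm (segment lengthens).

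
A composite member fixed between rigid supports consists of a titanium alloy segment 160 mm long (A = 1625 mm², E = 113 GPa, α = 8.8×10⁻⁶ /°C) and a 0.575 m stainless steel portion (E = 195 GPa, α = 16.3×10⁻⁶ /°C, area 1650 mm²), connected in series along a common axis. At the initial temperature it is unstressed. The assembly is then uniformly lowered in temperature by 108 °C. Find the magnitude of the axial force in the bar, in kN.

P ≈ 438 kN (tensile)

If the supports were absent, the total length change would be Σ αᵢΔT Lᵢ = 8.8×10⁻⁶×108×160 + 16.3×10⁻⁶×108×575 = 1.164 mm.
The rigid supports impose zero overall length change; the single axial force P common to all segments must satisfy P Σ Lᵢ/(AᵢEᵢ) = δ_free.
The series flexibility is Σ Lᵢ/(AᵢEᵢ) = 160/(1625×113×10³) + 575/(1650×195×10³) = 2.658×10⁻⁶ mm/N.
So P = 1.164 / 2.658×10⁻⁶ = 438 kN, tensile.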